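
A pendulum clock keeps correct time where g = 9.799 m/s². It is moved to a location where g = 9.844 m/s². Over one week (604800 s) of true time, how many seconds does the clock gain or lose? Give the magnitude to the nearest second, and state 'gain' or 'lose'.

The clock's period scales as T ∝ 1/√g, so T'/T = √(9.799/9.844) = 0.997712.
In 604800 s of true time the clock registers 604800/0.997712 = 606187.1 s, so it gains 1387 s.

gain 1387 s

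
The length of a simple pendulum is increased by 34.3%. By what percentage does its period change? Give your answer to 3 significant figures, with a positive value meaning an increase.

T ∝ √L, so T'/T = √(1.343) = 1.159.
Percentage change in T = (1.159 − 1) × 100% = 15.9%.

15.9%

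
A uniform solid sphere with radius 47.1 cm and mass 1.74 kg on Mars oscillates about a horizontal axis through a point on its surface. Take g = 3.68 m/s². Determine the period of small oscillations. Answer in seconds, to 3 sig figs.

2.66 s

I_cm = (2/5)mr² = 0.1544 kg·m². The pivot is at distance d = 0.471 m from the centre of mass.
By the parallel-axis theorem, I = I_cm + md² = 0.1544 + 0.3860 = 0.5404 kg·m².
T = 2π√(I/(mgd)) = 2π√(0.5404/(1.74 × 3.68 × 0.471)) = 2.66 s.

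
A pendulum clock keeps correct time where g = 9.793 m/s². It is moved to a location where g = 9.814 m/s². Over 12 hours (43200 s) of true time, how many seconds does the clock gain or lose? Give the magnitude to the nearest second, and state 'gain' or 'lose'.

The clock's period scales as T ∝ 1/√g, so T'/T = √(9.793/9.814) = 0.998930.
In 43200 s of true time the clock registers 43200/0.998930 = 43246.3 s, so it gains 46 s.

gain 46 s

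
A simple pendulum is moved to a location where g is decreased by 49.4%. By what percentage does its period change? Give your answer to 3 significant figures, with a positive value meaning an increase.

40.6%

T ∝ 1/√g, so T'/T = 1/√(0.5060) = 1.406.
Percentage change in T = (1.406 − 1) × 100% = 40.6%.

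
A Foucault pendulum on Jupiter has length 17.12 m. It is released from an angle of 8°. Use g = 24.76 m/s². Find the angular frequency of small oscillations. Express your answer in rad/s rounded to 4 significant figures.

1.203 rad/s

ω = √(g/L) = √(24.76/17.12) = 1.203 rad/s.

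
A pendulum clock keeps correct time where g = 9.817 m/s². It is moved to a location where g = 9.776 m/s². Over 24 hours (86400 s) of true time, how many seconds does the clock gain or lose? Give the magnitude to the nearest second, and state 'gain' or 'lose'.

lose 181 s

The clock's period scales as T ∝ 1/√g, so T'/T = √(9.817/9.776) = 1.00209.
In 86400 s of true time the clock registers 86400/1.00209 = 86219.4 s, so it loses 181 s.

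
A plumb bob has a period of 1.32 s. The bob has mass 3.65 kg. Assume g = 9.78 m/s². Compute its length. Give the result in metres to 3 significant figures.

From T = 2π√(L/g), L = gT²/(4π²) = 9.78 × 1.320²/(4π²) = 0.432 m.

0.432 m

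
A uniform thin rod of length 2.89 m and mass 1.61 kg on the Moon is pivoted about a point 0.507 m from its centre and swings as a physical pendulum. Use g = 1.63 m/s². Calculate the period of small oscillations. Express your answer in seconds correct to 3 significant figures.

6.75 s

For a physical pendulum T = 2π√(I/(mgd)), with d = 0.5070 m from pivot to centre of mass.
I_cm = mL²/12 = 1.61 × 2.89²/12 = 1.121 kg·m²; I = I_cm + md² = 1.121 + 1.61 × 0.5070² = 1.534 kg·m².
T = 2π√(1.534/(1.61 × 1.63 × 0.5070)) = 6.75 s.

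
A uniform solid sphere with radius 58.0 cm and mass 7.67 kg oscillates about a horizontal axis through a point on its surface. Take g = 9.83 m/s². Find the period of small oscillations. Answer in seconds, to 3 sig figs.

1.81 s

I_cm = (2/5)mr² = 1.032 kg·m². The pivot is at distance d = 0.580 m from the centre of mass.
By the parallel-axis theorem, I = I_cm + md² = 1.032 + 2.580 = 3.612 kg·m².
T = 2π√(I/(mgd)) = 2π√(3.612/(7.67 × 9.83 × 0.580)) = 1.81 s.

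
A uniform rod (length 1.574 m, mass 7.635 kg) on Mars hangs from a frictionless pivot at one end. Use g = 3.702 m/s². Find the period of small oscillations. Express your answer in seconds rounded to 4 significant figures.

For a physical pendulum T = 2π√(I/(mgd)), with d = 0.78700 m from pivot to centre of mass.
I_cm = mL²/12 = 7.635 × 1.574²/12 = 1.5763 kg·m²; I = I_cm + md² = 1.5763 + 7.635 × 0.78700² = 6.3052 kg·m².
T = 2π√(6.3052/(7.635 × 3.702 × 0.78700)) = 3.345 s.

3.345 s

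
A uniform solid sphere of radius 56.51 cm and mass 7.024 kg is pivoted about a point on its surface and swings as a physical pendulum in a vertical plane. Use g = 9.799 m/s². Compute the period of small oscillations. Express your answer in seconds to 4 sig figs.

I_cm = (2/5)mr² = 0.89721 kg·m². The pivot is at distance d = 0.5651 m from the centre of mass.
By the parallel-axis theorem, I = I_cm + md² = 0.89721 + 2.2430 = 3.1402 kg·m².
T = 2π√(I/(mgd)) = 2π√(3.1402/(7.024 × 9.799 × 0.5651)) = 1.785 s.

1.785 s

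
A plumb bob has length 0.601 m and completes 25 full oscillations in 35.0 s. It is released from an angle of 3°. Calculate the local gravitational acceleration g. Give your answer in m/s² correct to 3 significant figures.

T = 35.0/25 = 1.400 s.
From T = 2π√(L/g), g = 4π²L/T² = 4π² × 0.601/1.400² = 12.1 m/s².

12.1 m/s²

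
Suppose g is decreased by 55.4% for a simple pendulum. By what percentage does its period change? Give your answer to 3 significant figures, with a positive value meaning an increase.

49.7%

T ∝ 1/√g, so T'/T = 1/√(0.4460) = 1.497.
Percentage change in T = (1.497 − 1) × 100% = 49.7%.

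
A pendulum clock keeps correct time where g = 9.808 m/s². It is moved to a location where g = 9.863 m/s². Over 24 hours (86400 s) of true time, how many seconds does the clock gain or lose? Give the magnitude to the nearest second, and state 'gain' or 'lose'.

gain 242 s

The clock's period scales as T ∝ 1/√g, so T'/T = √(9.808/9.863) = 0.997208.
In 86400 s of true time the clock registers 86400/0.997208 = 86641.9 s, so it gains 242 s.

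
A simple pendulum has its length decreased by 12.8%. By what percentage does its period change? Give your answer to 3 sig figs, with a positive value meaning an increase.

T ∝ √L, so T'/T = √(0.8720) = 0.9338.
Percentage change in T = (0.9338 − 1) × 100% = -6.62%.

-6.62%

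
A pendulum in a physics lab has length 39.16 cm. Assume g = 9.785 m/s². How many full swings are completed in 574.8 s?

T = 2π√(L/g) = 2π√(0.3916/9.785) = 1.2570 s.
Number of complete oscillations = ⌊574.8/1.2570⌋ = ⌊457.29⌋ = 457.

457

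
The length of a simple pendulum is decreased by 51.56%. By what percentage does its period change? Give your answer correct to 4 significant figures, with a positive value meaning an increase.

T ∝ √L, so T'/T = √(0.48440) = 0.69599.
Percentage change in T = (0.69599 − 1) × 100% = -30.40%.

-30.40%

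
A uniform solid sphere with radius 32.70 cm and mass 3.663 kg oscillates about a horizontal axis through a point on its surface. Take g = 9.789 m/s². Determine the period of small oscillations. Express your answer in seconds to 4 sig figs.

I_cm = (2/5)mr² = 0.15667 kg·m². The pivot is at distance d = 0.3270 m from the centre of mass.
By the parallel-axis theorem, I = I_cm + md² = 0.15667 + 0.39168 = 0.54835 kg·m².
T = 2π√(I/(mgd)) = 2π√(0.54835/(3.663 × 9.789 × 0.3270)) = 1.359 s.

1.359 s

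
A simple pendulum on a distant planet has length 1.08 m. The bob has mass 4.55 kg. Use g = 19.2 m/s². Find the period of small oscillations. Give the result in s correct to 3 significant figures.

1.49 s

T = 2π√(L/g) = 2π√(1.08/19.2) = 2π × 0.2372 = 1.49 s.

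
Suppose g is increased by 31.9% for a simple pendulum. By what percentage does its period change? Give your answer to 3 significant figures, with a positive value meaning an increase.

T ∝ 1/√g, so T'/T = 1/√(1.319) = 0.8707.
Percentage change in T = (0.8707 − 1) × 100% = -12.9%.

-12.9%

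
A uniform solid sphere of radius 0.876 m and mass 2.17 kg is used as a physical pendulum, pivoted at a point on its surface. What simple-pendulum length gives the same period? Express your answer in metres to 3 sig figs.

1.23 m

The equivalent simple-pendulum length is L_eq = I/(md), where I is about the pivot and d = 0.8760 m.
I_cm = (2/5)mR² = 0.6661 kg·m², so I = I_cm + md² = 0.6661 + 1.665 = 2.331 kg·m².
L_eq = 2.331/(2.17 × 0.8760) = 1.23 m.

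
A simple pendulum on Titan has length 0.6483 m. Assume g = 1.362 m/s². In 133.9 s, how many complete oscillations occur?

T = 2π√(L/g) = 2π√(0.6483/1.362) = 4.3349 s.
Number of complete oscillations = ⌊133.9/4.3349⌋ = ⌊30.889⌋ = 30.

30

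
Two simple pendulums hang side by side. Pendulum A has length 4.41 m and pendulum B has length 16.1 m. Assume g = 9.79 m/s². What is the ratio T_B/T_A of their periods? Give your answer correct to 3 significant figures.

T ∝ √L, so T_B/T_A = √(L_B/L_A) = √(16.1/4.41) = 1.91.

1.91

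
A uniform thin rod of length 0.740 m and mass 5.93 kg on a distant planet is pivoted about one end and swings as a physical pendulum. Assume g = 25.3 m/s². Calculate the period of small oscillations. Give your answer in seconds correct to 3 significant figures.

0.877 s

For a physical pendulum T = 2π√(I/(mgd)), with d = 0.3700 m from pivot to centre of mass.
I_cm = mL²/12 = 5.93 × 0.740²/12 = 0.2706 kg·m²; I = I_cm + md² = 0.2706 + 5.93 × 0.3700² = 1.082 kg·m².
T = 2π√(1.082/(5.93 × 25.3 × 0.3700)) = 0.877 s.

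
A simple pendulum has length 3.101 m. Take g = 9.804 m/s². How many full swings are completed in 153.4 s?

43

T = 2π√(L/g) = 2π√(3.101/9.804) = 3.5337 s.
Number of complete oscillations = ⌊153.4/3.5337⌋ = ⌊43.411⌋ = 43.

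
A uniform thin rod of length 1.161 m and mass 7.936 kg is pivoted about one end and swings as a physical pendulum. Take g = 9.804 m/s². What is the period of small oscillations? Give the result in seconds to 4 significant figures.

For a physical pendulum T = 2π√(I/(mgd)), with d = 0.58050 m from pivot to centre of mass.
I_cm = mL²/12 = 7.936 × 1.161²/12 = 0.89143 kg·m²; I = I_cm + md² = 0.89143 + 7.936 × 0.58050² = 3.5657 kg·m².
T = 2π√(3.5657/(7.936 × 9.804 × 0.58050)) = 1.765 s.

1.765 s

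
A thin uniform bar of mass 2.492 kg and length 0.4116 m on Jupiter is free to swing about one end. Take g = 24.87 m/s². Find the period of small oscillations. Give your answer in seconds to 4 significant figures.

0.6600 s

For a physical pendulum T = 2π√(I/(mgd)), with d = 0.20580 m from pivot to centre of mass.
I_cm = mL²/12 = 2.492 × 0.4116²/12 = 0.035182 kg·m²; I = I_cm + md² = 0.035182 + 2.492 × 0.20580² = 0.14073 kg·m².
T = 2π√(0.14073/(2.492 × 24.87 × 0.20580)) = 0.6600 s.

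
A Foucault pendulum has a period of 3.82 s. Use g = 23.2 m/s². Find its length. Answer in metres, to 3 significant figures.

8.58 m

From T = 2π√(L/g), L = gT²/(4π²) = 23.2 × 3.820²/(4π²) = 8.58 m.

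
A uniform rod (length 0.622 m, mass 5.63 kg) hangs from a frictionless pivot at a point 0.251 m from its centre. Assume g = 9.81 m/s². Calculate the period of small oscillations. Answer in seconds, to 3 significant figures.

For a physical pendulum T = 2π√(I/(mgd)), with d = 0.2510 m from pivot to centre of mass.
I_cm = mL²/12 = 5.63 × 0.622²/12 = 0.1815 kg·m²; I = I_cm + md² = 0.1815 + 5.63 × 0.2510² = 0.5362 kg·m².
T = 2π√(0.5362/(5.63 × 9.81 × 0.2510)) = 1.24 s.

1.24 s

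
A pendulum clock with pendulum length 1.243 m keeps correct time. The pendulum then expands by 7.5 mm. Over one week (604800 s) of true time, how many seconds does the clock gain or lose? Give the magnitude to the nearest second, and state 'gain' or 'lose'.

T ∝ √L, so T'/T = √(1.25050/1.243) = 1.00301.
In 604800 s of true time the clock registers 604800/1.00301 = 602983.6 s, so it loses 1816 s.

lose 1816 s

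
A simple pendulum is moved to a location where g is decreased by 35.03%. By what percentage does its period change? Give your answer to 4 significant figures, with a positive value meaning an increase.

T ∝ 1/√g, so T'/T = 1/√(0.64970) = 1.2406.
Percentage change in T = (1.2406 − 1) × 100% = 24.06%.

24.06%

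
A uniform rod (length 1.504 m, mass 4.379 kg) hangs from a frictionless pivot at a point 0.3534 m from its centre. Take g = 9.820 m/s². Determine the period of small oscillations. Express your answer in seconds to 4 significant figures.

1.888 s

For a physical pendulum T = 2π√(I/(mgd)), with d = 0.35340 m from pivot to centre of mass.
I_cm = mL²/12 = 4.379 × 1.504²/12 = 0.82545 kg·m²; I = I_cm + md² = 0.82545 + 4.379 × 0.35340² = 1.3723 kg·m².
T = 2π√(1.3723/(4.379 × 9.820 × 0.35340)) = 1.888 s.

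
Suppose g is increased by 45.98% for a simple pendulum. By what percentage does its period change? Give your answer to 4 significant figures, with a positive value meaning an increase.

T ∝ 1/√g, so T'/T = 1/√(1.4598) = 0.82766.
Percentage change in T = (0.82766 − 1) × 100% = -17.23%.

-17.23%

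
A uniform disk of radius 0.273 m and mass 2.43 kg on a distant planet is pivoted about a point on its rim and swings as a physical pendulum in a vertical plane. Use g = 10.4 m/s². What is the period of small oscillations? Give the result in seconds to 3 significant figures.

I_cm = ½mr² = 0.09055 kg·m². The pivot is at distance d = 0.273 m from the centre of mass.
By the parallel-axis theorem, I = I_cm + md² = 0.09055 + 0.1811 = 0.2717 kg·m².
T = 2π√(I/(mgd)) = 2π√(0.2717/(2.43 × 10.4 × 0.273)) = 1.25 s.

1.25 s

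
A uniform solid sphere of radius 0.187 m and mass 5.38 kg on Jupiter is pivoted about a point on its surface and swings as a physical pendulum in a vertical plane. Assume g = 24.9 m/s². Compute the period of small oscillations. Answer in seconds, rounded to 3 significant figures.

0.644 s

I_cm = (2/5)mr² = 0.07525 kg·m². The pivot is at distance d = 0.187 m from the centre of mass.
By the parallel-axis theorem, I = I_cm + md² = 0.07525 + 0.1881 = 0.2634 kg·m².
T = 2π√(I/(mgd)) = 2π√(0.2634/(5.38 × 24.9 × 0.187)) = 0.644 s.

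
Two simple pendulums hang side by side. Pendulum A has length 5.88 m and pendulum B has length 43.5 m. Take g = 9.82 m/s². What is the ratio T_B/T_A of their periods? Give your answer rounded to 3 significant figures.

2.72

T ∝ √L, so T_B/T_A = √(L_B/L_A) = √(43.5/5.88) = 2.72.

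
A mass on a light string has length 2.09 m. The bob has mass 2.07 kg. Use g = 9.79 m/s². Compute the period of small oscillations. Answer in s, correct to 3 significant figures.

T = 2π√(L/g) = 2π√(2.09/9.79) = 2π × 0.4620 = 2.90 s.

2.90 s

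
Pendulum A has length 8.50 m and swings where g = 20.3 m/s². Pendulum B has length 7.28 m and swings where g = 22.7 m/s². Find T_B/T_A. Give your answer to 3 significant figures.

0.875

T = 2π√(L/g), so T_B/T_A = √((L_B/g_B)/(L_A/g_A)) = √((7.28/22.7)/(8.50/20.3)) = 0.875.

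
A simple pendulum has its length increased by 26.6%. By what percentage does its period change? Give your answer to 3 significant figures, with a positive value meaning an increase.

12.5%

T ∝ √L, so T'/T = √(1.266) = 1.125.
Percentage change in T = (1.125 − 1) × 100% = 12.5%.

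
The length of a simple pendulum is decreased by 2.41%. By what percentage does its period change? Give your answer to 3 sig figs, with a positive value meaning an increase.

-1.21%

T ∝ √L, so T'/T = √(0.9759) = 0.9879.
Percentage change in T = (0.9879 − 1) × 100% = -1.21%.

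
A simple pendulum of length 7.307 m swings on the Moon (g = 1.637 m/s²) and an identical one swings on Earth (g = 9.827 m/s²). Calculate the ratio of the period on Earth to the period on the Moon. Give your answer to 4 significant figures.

T ∝ 1/√g, so T₂/T₁ = √(g₁/g₂) = √(1.637/9.827) = 0.4081.

0.4081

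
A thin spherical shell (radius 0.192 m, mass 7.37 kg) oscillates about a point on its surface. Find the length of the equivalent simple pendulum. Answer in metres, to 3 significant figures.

0.320 m

The equivalent simple-pendulum length is L_eq = I/(md), where I is about the pivot and d = 0.1920 m.
I_cm = (2/3)mR² = 0.1811 kg·m², so I = I_cm + md² = 0.1811 + 0.2717 = 0.4528 kg·m².
L_eq = 0.4528/(7.37 × 0.1920) = 0.320 m.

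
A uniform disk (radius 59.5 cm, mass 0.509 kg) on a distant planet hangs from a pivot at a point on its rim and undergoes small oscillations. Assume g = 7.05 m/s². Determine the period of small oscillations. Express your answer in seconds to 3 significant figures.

2.24 s

I_cm = ½mr² = 0.09010 kg·m². The pivot is at distance d = 0.595 m from the centre of mass.
By the parallel-axis theorem, I = I_cm + md² = 0.09010 + 0.1802 = 0.2703 kg·m².
T = 2π√(I/(mgd)) = 2π√(0.2703/(0.509 × 7.05 × 0.595)) = 2.24 s.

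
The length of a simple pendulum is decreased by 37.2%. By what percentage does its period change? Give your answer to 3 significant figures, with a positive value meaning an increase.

T ∝ √L, so T'/T = √(0.6280) = 0.7925.
Percentage change in T = (0.7925 − 1) × 100% = -20.8%.

-20.8%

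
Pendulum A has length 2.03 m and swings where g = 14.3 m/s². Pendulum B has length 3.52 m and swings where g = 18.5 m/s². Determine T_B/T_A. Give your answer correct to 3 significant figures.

T = 2π√(L/g), so T_B/T_A = √((L_B/g_B)/(L_A/g_A)) = √((3.52/18.5)/(2.03/14.3)) = 1.16.

1.16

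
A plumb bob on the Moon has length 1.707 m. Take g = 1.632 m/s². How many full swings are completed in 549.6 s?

T = 2π√(L/g) = 2π√(1.707/1.632) = 6.4259 s.
Number of complete oscillations = ⌊549.6/6.4259⌋ = ⌊85.528⌋ = 85.

85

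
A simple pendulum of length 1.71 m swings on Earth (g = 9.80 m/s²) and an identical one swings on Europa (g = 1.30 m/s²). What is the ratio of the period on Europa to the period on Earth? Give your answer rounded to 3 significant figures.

T ∝ 1/√g, so T₂/T₁ = √(g₁/g₂) = √(9.80/1.30) = 2.75.

2.75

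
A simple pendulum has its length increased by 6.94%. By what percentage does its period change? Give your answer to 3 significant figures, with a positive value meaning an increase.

3.41%

T ∝ √L, so T'/T = √(1.069) = 1.034.
Percentage change in T = (1.034 − 1) × 100% = 3.41%.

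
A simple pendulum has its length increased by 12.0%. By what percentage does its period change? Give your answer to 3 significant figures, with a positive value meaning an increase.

T ∝ √L, so T'/T = √(1.120) = 1.058.
Percentage change in T = (1.058 − 1) × 100% = 5.83%.

5.83%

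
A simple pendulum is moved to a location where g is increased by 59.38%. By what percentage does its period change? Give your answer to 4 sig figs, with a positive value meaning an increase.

-20.79%

T ∝ 1/√g, so T'/T = 1/√(1.5938) = 0.79211.
Percentage change in T = (0.79211 − 1) × 100% = -20.79%.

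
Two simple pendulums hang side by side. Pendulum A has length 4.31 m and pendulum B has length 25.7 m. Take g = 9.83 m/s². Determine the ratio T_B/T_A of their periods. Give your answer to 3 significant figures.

2.44

T ∝ √L, so T_B/T_A = √(L_B/L_A) = √(25.7/4.31) = 2.44.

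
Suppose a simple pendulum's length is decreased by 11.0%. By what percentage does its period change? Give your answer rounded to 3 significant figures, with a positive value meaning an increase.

-5.66%

T ∝ √L, so T'/T = √(0.8900) = 0.9434.
Percentage change in T = (0.9434 − 1) × 100% = -5.66%.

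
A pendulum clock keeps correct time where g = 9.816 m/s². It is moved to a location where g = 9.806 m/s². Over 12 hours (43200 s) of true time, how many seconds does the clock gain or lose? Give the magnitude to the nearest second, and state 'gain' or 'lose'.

The clock's period scales as T ∝ 1/√g, so T'/T = √(9.816/9.806) = 1.00051.
In 43200 s of true time the clock registers 43200/1.00051 = 43178.0 s, so it loses 22 s.

lose 22 s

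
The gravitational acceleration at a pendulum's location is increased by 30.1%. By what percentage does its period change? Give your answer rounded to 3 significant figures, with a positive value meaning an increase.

-12.3%

T ∝ 1/√g, so T'/T = 1/√(1.301) = 0.8767.
Percentage change in T = (0.8767 − 1) × 100% = -12.3%.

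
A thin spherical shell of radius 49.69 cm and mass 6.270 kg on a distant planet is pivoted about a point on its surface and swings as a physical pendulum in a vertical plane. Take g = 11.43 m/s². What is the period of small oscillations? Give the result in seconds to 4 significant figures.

I_cm = (2/3)mr² = 1.0321 kg·m². The pivot is at distance d = 0.4969 m from the centre of mass.
By the parallel-axis theorem, I = I_cm + md² = 1.0321 + 1.5481 = 2.5802 kg·m².
T = 2π√(I/(mgd)) = 2π√(2.5802/(6.270 × 11.43 × 0.4969)) = 1.691 s.

1.691 s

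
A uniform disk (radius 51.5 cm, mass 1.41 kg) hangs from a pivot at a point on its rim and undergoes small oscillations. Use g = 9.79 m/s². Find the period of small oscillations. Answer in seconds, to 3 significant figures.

I_cm = ½mr² = 0.1870 kg·m². The pivot is at distance d = 0.515 m from the centre of mass.
By the parallel-axis theorem, I = I_cm + md² = 0.1870 + 0.3740 = 0.5610 kg·m².
T = 2π√(I/(mgd)) = 2π√(0.5610/(1.41 × 9.79 × 0.515)) = 1.76 s.

1.76 s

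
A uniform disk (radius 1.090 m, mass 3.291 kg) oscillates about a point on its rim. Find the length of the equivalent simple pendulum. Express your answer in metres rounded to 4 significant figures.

The equivalent simple-pendulum length is L_eq = I/(md), where I is about the pivot and d = 1.0900 m.
I_cm = ½mR² = 1.9550 kg·m², so I = I_cm + md² = 1.9550 + 3.9100 = 5.8651 kg·m².
L_eq = 5.8651/(3.291 × 1.0900) = 1.635 m.

1.635 m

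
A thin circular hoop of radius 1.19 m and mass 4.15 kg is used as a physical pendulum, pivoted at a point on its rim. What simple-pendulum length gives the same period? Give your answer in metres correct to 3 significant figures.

2.38 m

The equivalent simple-pendulum length is L_eq = I/(md), where I is about the pivot and d = 1.190 m.
I_cm = mR² = 5.877 kg·m², so I = I_cm + md² = 5.877 + 5.877 = 11.75 kg·m².
L_eq = 11.75/(4.15 × 1.190) = 2.38 m.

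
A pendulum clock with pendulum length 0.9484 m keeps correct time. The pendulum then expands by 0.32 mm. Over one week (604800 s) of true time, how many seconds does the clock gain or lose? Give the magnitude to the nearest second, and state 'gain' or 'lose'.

T ∝ √L, so T'/T = √(0.94872/0.9484) = 1.00017.
In 604800 s of true time the clock registers 604800/1.00017 = 604698.0 s, so it loses 102 s.

lose 102 s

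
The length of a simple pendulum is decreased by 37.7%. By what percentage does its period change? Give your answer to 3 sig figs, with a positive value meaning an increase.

T ∝ √L, so T'/T = √(0.6230) = 0.7893.
Percentage change in T = (0.7893 − 1) × 100% = -21.1%.

-21.1%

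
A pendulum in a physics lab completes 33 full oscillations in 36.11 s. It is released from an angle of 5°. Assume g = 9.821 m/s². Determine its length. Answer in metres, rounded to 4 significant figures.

0.2979 m

T = 36.11/33 = 1.0942 s.
From T = 2π√(L/g), L = gT²/(4π²) = 9.821 × 1.0942²/(4π²) = 0.2979 m.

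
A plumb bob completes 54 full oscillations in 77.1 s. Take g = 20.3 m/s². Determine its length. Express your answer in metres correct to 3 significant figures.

T = 77.1/54 = 1.428 s.
From T = 2π√(L/g), L = gT²/(4π²) = 20.3 × 1.428²/(4π²) = 1.05 m.

1.05 m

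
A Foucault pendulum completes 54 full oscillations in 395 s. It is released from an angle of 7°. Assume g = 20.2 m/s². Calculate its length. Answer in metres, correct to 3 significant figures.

T = 395/54 = 7.315 s.
From T = 2π√(L/g), L = gT²/(4π²) = 20.2 × 7.315²/(4π²) = 27.4 m.

27.4 m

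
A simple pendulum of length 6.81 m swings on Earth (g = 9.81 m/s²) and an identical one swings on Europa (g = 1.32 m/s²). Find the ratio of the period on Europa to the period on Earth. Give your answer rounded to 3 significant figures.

T ∝ 1/√g, so T₂/T₁ = √(g₁/g₂) = √(9.81/1.32) = 2.73.

2.73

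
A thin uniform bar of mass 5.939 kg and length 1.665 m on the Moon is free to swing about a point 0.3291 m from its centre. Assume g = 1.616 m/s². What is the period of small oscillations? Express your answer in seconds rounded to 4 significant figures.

5.019 s

For a physical pendulum T = 2π√(I/(mgd)), with d = 0.32910 m from pivot to centre of mass.
I_cm = mL²/12 = 5.939 × 1.665²/12 = 1.3720 kg·m²; I = I_cm + md² = 1.3720 + 5.939 × 0.32910² = 2.0153 kg·m².
T = 2π√(2.0153/(5.939 × 1.616 × 0.32910)) = 5.019 s.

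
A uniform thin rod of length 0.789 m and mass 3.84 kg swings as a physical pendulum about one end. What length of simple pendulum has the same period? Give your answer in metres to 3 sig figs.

0.526 m

The equivalent simple-pendulum length is L_eq = I/(md), where I is about the pivot and d = 0.3945 m.
I_cm = (1/12)mL² = 0.1992 kg·m², so I = I_cm + md² = 0.1992 + 0.5976 = 0.7968 kg·m².
L_eq = 0.7968/(3.84 × 0.3945) = 0.526 m.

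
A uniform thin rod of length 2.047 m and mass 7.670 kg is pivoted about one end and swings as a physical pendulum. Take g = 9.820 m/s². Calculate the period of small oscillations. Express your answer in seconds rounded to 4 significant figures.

2.342 s

For a physical pendulum T = 2π√(I/(mgd)), with d = 1.0235 m from pivot to centre of mass.
I_cm = mL²/12 = 7.670 × 2.047²/12 = 2.6782 kg·m²; I = I_cm + md² = 2.6782 + 7.670 × 1.0235² = 10.713 kg·m².
T = 2π√(10.713/(7.670 × 9.820 × 1.0235)) = 2.342 s.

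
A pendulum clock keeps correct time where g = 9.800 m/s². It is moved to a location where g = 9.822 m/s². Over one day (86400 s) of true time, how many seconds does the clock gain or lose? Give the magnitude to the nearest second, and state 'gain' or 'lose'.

gain 97 s

The clock's period scales as T ∝ 1/√g, so T'/T = √(9.800/9.822) = 0.998879.
In 86400 s of true time the clock registers 86400/0.998879 = 86496.9 s, so it gains 97 s.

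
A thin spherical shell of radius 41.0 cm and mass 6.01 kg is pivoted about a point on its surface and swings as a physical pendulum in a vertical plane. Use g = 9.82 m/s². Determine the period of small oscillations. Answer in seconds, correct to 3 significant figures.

I_cm = (2/3)mr² = 0.6735 kg·m². The pivot is at distance d = 0.410 m from the centre of mass.
By the parallel-axis theorem, I = I_cm + md² = 0.6735 + 1.010 = 1.684 kg·m².
T = 2π√(I/(mgd)) = 2π√(1.684/(6.01 × 9.82 × 0.410)) = 1.66 s.

1.66 s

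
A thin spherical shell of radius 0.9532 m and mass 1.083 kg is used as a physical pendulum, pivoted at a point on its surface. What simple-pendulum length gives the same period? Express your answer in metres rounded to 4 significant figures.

The equivalent simple-pendulum length is L_eq = I/(md), where I is about the pivot and d = 0.95320 m.
I_cm = (2/3)mR² = 0.65600 kg·m², so I = I_cm + md² = 0.65600 + 0.98400 = 1.6400 kg·m².
L_eq = 1.6400/(1.083 × 0.95320) = 1.589 m.

1.589 m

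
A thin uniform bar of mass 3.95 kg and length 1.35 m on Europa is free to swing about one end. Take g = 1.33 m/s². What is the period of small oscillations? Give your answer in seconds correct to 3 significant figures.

5.17 s

For a physical pendulum T = 2π√(I/(mgd)), with d = 0.6750 m from pivot to centre of mass.
I_cm = mL²/12 = 3.95 × 1.35²/12 = 0.5999 kg·m²; I = I_cm + md² = 0.5999 + 3.95 × 0.6750² = 2.400 kg·m².
T = 2π√(2.400/(3.95 × 1.33 × 0.6750)) = 5.17 s.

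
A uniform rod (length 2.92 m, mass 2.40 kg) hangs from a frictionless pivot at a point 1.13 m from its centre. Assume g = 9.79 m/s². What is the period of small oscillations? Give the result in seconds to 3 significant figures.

2.66 s

For a physical pendulum T = 2π√(I/(mgd)), with d = 1.130 m from pivot to centre of mass.
I_cm = mL²/12 = 2.40 × 2.92²/12 = 1.705 kg·m²; I = I_cm + md² = 1.705 + 2.40 × 1.130² = 4.770 kg·m².
T = 2π√(4.770/(2.40 × 9.79 × 1.130)) = 2.66 s.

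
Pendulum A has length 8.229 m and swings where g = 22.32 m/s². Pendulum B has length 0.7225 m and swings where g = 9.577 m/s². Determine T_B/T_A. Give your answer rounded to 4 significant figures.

T = 2π√(L/g), so T_B/T_A = √((L_B/g_B)/(L_A/g_A)) = √((0.7225/9.577)/(8.229/22.32)) = 0.4524.

0.4524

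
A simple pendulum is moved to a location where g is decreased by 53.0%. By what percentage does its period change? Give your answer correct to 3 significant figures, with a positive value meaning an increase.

T ∝ 1/√g, so T'/T = 1/√(0.4700) = 1.459.
Percentage change in T = (1.459 − 1) × 100% = 45.9%.

45.9%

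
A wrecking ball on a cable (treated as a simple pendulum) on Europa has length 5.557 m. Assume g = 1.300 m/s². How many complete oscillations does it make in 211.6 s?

T = 2π√(L/g) = 2π√(5.557/1.300) = 12.991 s.
Number of complete oscillations = ⌊211.6/12.991⌋ = ⌊16.289⌋ = 16.

16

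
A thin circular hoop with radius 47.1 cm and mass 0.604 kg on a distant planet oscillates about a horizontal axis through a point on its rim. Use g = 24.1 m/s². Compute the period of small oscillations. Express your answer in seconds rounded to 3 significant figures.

I_cm = mr² = 0.1340 kg·m². The pivot is at distance d = 0.471 m from the centre of mass.
By the parallel-axis theorem, I = I_cm + md² = 0.1340 + 0.1340 = 0.2680 kg·m².
T = 2π√(I/(mgd)) = 2π√(0.2680/(0.604 × 24.1 × 0.471)) = 1.24 s.

1.24 s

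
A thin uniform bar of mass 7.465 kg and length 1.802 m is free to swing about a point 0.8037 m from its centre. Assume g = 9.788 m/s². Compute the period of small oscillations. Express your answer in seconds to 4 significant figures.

For a physical pendulum T = 2π√(I/(mgd)), with d = 0.80370 m from pivot to centre of mass.
I_cm = mL²/12 = 7.465 × 1.802²/12 = 2.0200 kg·m²; I = I_cm + md² = 2.0200 + 7.465 × 0.80370² = 6.8419 kg·m².
T = 2π√(6.8419/(7.465 × 9.788 × 0.80370)) = 2.145 s.

2.145 s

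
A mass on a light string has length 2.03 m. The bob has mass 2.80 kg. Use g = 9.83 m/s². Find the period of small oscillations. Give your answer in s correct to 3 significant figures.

2.86 s

T = 2π√(L/g) = 2π√(2.03/9.83) = 2π × 0.4544 = 2.86 s.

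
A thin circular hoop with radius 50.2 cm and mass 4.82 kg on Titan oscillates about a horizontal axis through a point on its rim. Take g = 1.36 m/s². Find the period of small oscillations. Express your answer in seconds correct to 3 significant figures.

I_cm = mr² = 1.215 kg·m². The pivot is at distance d = 0.502 m from the centre of mass.
By the parallel-axis theorem, I = I_cm + md² = 1.215 + 1.215 = 2.429 kg·m².
T = 2π√(I/(mgd)) = 2π√(2.429/(4.82 × 1.36 × 0.502)) = 5.40 s.

5.40 s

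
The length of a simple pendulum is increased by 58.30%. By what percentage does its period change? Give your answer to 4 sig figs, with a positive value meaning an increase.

25.82%

T ∝ √L, so T'/T = √(1.5830) = 1.2582.
Percentage change in T = (1.2582 − 1) × 100% = 25.82%.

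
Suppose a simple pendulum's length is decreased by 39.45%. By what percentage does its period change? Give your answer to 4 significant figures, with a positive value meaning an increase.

T ∝ √L, so T'/T = √(0.60550) = 0.77814.
Percentage change in T = (0.77814 − 1) × 100% = -22.19%.

-22.19%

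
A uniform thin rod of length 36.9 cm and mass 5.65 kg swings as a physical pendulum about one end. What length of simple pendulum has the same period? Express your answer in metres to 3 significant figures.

0.246 m

The equivalent simple-pendulum length is L_eq = I/(md), where I is about the pivot and d = 0.1845 m.
I_cm = (1/12)mL² = 0.06411 kg·m², so I = I_cm + md² = 0.06411 + 0.1923 = 0.2564 kg·m².
L_eq = 0.2564/(5.65 × 0.1845) = 0.246 m.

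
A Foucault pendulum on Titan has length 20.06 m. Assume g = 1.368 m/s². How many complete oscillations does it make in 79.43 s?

3

T = 2π√(L/g) = 2π√(20.06/1.368) = 24.060 s.
Number of complete oscillations = ⌊79.43/24.060⌋ = ⌊3.3013⌋ = 3.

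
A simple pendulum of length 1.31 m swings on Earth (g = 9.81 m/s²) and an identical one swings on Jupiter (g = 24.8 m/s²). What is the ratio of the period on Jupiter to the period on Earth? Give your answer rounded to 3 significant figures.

0.629

T ∝ 1/√g, so T₂/T₁ = √(g₁/g₂) = √(9.81/24.8) = 0.629.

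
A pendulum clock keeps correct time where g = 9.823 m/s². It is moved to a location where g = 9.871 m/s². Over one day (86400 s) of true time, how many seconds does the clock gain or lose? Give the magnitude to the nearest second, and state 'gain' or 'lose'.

gain 211 s

The clock's period scales as T ∝ 1/√g, so T'/T = √(9.823/9.871) = 0.997566.
In 86400 s of true time the clock registers 86400/0.997566 = 86610.8 s, so it gains 211 s.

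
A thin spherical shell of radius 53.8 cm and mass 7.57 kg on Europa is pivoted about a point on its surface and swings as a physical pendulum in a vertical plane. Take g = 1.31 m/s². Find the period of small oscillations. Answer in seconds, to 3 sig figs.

5.20 s

I_cm = (2/3)mr² = 1.461 kg·m². The pivot is at distance d = 0.538 m from the centre of mass.
By the parallel-axis theorem, I = I_cm + md² = 1.461 + 2.191 = 3.652 kg·m².
T = 2π√(I/(mgd)) = 2π√(3.652/(7.57 × 1.31 × 0.538)) = 5.20 s.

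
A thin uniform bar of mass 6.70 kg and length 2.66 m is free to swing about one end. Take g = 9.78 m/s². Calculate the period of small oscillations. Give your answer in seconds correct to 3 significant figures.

2.68 s

For a physical pendulum T = 2π√(I/(mgd)), with d = 1.330 m from pivot to centre of mass.
I_cm = mL²/12 = 6.70 × 2.66²/12 = 3.951 kg·m²; I = I_cm + md² = 3.951 + 6.70 × 1.330² = 15.80 kg·m².
T = 2π√(15.80/(6.70 × 9.78 × 1.330)) = 2.68 s.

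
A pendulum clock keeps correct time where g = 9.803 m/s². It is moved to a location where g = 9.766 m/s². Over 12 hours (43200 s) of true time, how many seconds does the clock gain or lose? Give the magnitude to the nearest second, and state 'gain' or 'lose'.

lose 82 s

The clock's period scales as T ∝ 1/√g, so T'/T = √(9.803/9.766) = 1.00189.
In 43200 s of true time the clock registers 43200/1.00189 = 43118.4 s, so it loses 82 s.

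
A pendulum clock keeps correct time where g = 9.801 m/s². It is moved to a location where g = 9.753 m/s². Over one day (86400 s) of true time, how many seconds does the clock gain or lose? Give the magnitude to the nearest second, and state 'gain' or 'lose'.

lose 212 s

The clock's period scales as T ∝ 1/√g, so T'/T = √(9.801/9.753) = 1.00246.
In 86400 s of true time the clock registers 86400/1.00246 = 86188.2 s, so it loses 212 s.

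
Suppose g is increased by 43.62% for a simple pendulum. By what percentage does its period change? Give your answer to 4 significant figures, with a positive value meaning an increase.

T ∝ 1/√g, so T'/T = 1/√(1.4362) = 0.83444.
Percentage change in T = (0.83444 − 1) × 100% = -16.56%.

-16.56%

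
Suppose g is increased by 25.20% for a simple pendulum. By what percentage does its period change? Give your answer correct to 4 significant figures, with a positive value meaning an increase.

T ∝ 1/√g, so T'/T = 1/√(1.2520) = 0.89371.
Percentage change in T = (0.89371 − 1) × 100% = -10.63%.

-10.63%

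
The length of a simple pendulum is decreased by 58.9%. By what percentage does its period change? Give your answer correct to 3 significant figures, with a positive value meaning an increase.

-35.9%

T ∝ √L, so T'/T = √(0.4110) = 0.6411.
Percentage change in T = (0.6411 − 1) × 100% = -35.9%.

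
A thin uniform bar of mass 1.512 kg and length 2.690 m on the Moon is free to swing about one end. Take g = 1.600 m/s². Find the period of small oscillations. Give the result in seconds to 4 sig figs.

6.652 s

For a physical pendulum T = 2π√(I/(mgd)), with d = 1.3450 m from pivot to centre of mass.
I_cm = mL²/12 = 1.512 × 2.690²/12 = 0.91175 kg·m²; I = I_cm + md² = 0.91175 + 1.512 × 1.3450² = 3.6470 kg·m².
T = 2π√(3.6470/(1.512 × 1.600 × 1.3450)) = 6.652 s.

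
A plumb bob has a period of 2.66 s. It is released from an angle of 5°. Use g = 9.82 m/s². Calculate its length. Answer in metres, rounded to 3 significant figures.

1.76 m

From T = 2π√(L/g), L = gT²/(4π²) = 9.82 × 2.660²/(4π²) = 1.76 m.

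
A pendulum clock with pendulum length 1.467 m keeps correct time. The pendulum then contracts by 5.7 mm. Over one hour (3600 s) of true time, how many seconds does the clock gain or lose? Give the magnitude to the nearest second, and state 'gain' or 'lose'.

T ∝ √L, so T'/T = √(1.46130/1.467) = 0.998055.
In 3600 s of true time the clock registers 3600/0.998055 = 3607.0 s, so it gains 7 s.

gain 7 s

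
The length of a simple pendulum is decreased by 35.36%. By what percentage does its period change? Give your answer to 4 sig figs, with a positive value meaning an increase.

-19.60%

T ∝ √L, so T'/T = √(0.64640) = 0.80399.
Percentage change in T = (0.80399 − 1) × 100% = -19.60%.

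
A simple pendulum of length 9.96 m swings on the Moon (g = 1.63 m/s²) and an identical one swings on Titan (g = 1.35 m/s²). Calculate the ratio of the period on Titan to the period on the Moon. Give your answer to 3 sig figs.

1.10

T ∝ 1/√g, so T₂/T₁ = √(g₁/g₂) = √(1.63/1.35) = 1.10.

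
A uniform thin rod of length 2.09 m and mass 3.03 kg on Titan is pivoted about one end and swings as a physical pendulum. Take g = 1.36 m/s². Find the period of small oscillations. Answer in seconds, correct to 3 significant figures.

6.36 s

For a physical pendulum T = 2π√(I/(mgd)), with d = 1.045 m from pivot to centre of mass.
I_cm = mL²/12 = 3.03 × 2.09²/12 = 1.103 kg·m²; I = I_cm + md² = 1.103 + 3.03 × 1.045² = 4.412 kg·m².
T = 2π√(4.412/(3.03 × 1.36 × 1.045)) = 6.36 s.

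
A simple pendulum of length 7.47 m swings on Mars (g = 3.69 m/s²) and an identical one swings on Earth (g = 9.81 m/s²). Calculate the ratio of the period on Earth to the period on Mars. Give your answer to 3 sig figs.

T ∝ 1/√g, so T₂/T₁ = √(g₁/g₂) = √(3.69/9.81) = 0.613.

0.613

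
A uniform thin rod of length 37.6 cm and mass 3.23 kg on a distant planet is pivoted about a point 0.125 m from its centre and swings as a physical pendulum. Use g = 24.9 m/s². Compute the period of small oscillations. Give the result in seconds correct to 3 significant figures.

0.590 s

For a physical pendulum T = 2π√(I/(mgd)), with d = 0.1250 m from pivot to centre of mass.
I_cm = mL²/12 = 3.23 × 0.376²/12 = 0.03805 kg·m²; I = I_cm + md² = 0.03805 + 3.23 × 0.1250² = 0.08852 kg·m².
T = 2π√(0.08852/(3.23 × 24.9 × 0.1250)) = 0.590 s.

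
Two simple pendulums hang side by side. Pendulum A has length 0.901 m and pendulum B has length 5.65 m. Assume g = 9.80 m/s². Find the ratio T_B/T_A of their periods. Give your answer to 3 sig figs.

2.50

T ∝ √L, so T_B/T_A = √(L_B/L_A) = √(5.65/0.901) = 2.50.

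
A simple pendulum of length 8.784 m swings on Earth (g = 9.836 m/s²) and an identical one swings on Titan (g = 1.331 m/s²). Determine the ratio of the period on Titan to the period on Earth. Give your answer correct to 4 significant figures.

T ∝ 1/√g, so T₂/T₁ = √(g₁/g₂) = √(9.836/1.331) = 2.718.

2.718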